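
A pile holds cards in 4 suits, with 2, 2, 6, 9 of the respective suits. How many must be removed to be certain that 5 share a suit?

13

In the worst case you take as many as possible of each suit without reaching 5: 2 + 2 + 4 + 4 = 12.
The next one must give 5 of some suit, so 12 + 1 = 13.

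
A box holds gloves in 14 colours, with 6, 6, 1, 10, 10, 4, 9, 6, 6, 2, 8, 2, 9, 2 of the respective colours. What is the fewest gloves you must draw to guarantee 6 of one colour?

In the worst case you take as many as possible of each colour without reaching 6: 5 + 5 + 1 + 5 + 5 + 4 + 5 + 5 + 5 + 2 + 5 + 2 + 5 + 2 = 56.
The next one must give 6 of some colour, so 56 + 1 = 57.

57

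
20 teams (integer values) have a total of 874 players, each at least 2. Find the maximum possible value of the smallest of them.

43

If every one of the 20 were at least 44, the total would be at least 20 × 44 = 880 > 874.
Taking 6 copies of 43 and 14 copies of 44 gives exactly 874, so 43 is attained.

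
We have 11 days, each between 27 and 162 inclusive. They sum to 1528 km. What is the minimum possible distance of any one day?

27

To make one day as small as possible, make the other 10 as large as possible.
The other 10 can take up 10 × 162 = 1620 ≥ 1528 − 27, so one day can sit at its floor of 27.
Achievable: one at 27 and the other 10 totalling 1501, which fits since 10 × 27 ≤ 1501 ≤ 10 × 162.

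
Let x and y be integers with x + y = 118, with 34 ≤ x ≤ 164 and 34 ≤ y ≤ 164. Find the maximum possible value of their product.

3481

For a fixed sum, the product xy is largest when x and y are as close as possible.
Taking x = 59 and y = 59 (both in [34, 164]) gives xy = 3481.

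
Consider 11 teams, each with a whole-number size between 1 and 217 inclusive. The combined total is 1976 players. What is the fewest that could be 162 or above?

Each value short of 162 is at most 161, costing at least 217 − 161 = 56 against the maximum total of 2387.
We can afford to lose at most 2387 − 1976 = 411, so at most ⌊411/56⌋ = 7 fall short, and at least 4 are ≥ 162.
Exactly 4 works: 4 values at 217 and 7 at 161 total 1995; lower one of the high values by 19 (still ≥ 162) to hit 1976.

4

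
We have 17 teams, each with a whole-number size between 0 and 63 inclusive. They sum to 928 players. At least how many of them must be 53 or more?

Each value short of 53 is at most 52, costing at least 63 − 52 = 11 against the maximum total of 1071.
We can afford to lose at most 1071 − 928 = 143, so at most ⌊143/11⌋ = 13 fall short, and at least 4 are ≥ 53.
Exactly 4 works: 4 values at 63 and 13 at 52 total 928.

4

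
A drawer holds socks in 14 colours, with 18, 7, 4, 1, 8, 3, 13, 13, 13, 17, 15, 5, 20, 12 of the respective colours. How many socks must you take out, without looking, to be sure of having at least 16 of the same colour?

140

In the worst case you take as many as possible of each colour without reaching 16: 15 + 7 + 4 + 1 + 8 + 3 + 13 + 13 + 13 + 15 + 15 + 5 + 15 + 12 = 139.
The next one must give 16 of some colour, so 139 + 1 = 140.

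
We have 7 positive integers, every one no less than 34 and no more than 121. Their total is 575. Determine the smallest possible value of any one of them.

34

To make one integer as small as possible, make the other 6 as large as possible.
The other 6 can take up 6 × 121 = 726 ≥ 575 − 34, so one integer can sit at its floor of 34.
Achievable: one at 34 and the other 6 totalling 541, which fits since 6 × 34 ≤ 541 ≤ 6 × 121.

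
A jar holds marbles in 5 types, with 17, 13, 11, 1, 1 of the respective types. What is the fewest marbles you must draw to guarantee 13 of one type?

38

In the worst case you take as many as possible of each type without reaching 13: 12 + 12 + 11 + 1 + 1 = 37.
The next one must give 13 of some type, so 37 + 1 = 38.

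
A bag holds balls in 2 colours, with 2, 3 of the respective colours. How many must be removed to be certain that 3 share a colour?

5

In the worst case you take as many as possible of each colour without reaching 3: 2 + 2 = 4.
The next one must give 3 of some colour, so 4 + 1 = 5.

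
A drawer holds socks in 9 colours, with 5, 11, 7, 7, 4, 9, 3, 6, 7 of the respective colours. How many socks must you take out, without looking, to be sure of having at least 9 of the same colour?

56

In the worst case you take as many as possible of each colour without reaching 9: 5 + 8 + 7 + 7 + 4 + 8 + 3 + 6 + 7 = 55.
The next one must give 9 of some colour, so 55 + 1 = 56.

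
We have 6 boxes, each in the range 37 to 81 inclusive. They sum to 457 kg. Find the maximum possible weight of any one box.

Maximizing one value means minimizing the remaining 5.
The other 5 contribute at least 5 × 37 = 185, leaving at most 457 − 185 = 272.
But each box is capped at 81, so the maximum is 81.
Achievable: one at 81 and the other 5 totalling 376, which fits since 5 × 37 ≤ 376 ≤ 5 × 81.

81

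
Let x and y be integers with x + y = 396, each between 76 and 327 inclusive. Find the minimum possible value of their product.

xy = x(396 − x) is concave in x, so over [76, 320] it is minimized at an endpoint.
At the endpoint x = 76, y = 396 − 76 = 320, so xy = 76 × 320 = 24320.

24320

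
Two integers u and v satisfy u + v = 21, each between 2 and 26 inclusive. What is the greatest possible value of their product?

110

uv = u(21 − u) is maximized when u is as near 21/2 as the bounds allow.
Taking u = 10 and v = 11 (both in [2, 26]) gives uv = 110.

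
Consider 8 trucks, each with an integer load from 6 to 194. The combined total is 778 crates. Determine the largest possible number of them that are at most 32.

4

Suppose k of them are at most 32. Those contribute at most 32 each and the rest at most 194 each.
So the total is at most 32k + 194(8 − k) = 1552 − 162k. This must still be ≥ 778, so k ≤ 4.
k = 4 is achieved by 4 values at 32 and 4 at 194, total 904; lower one of the 194's by 126 (still > 32) to reach 778.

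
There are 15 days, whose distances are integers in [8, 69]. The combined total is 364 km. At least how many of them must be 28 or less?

4

Let j be the number exceeding 28. Then the total is ≥ 29·j + 8·(15 − j) = 120 + 21j.
So 21j ≤ 244 and j ≤ 11; hence at least 15 − 11 = 4 are ≤ 28.
Exactly 4 works: 4 values at 8 and 11 at 29 total 351; raise one of the low values by 13 (still ≤ 28) to hit 364.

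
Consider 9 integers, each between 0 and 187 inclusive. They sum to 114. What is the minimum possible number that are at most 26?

Each value above 26 is at least 27, contributing at least 27 − 0 = 27 above the floor 0.
The sum exceeds the floor total 0 by 114, so at most ⌊114/27⌋ = 4 exceed 26, and at least 5 are ≤ 26.
Exactly 5 works: 5 values at 0 and 4 at 27 total 108; raise one of the low values by 6 (still ≤ 26) to hit 114.

5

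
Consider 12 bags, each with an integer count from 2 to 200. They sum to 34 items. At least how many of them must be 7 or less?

11

If only k of them are at most 7, the other 12 − k are at least 8, so the total is at least (12 − k)·8 + k·2.
This is ≤ 34, so (12 − k)·8 + 2k ≤ 34, which gives k ≥ 11.
Exactly 11 works: 11 values at 2 and 1 at 8 total 30; raise one of the low values by 4 (still ≤ 7) to hit 34.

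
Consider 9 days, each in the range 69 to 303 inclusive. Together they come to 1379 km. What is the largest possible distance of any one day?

303

To make one day as large as possible, make the other 8 as small as possible.
The other 8 contribute at least 8 × 69 = 552, leaving at most 1379 − 552 = 827.
But each day is capped at 303, so the maximum is 303.
Achievable: one at 303 and the other 8 totalling 1076, which fits since 8 × 69 ≤ 1076 ≤ 8 × 303.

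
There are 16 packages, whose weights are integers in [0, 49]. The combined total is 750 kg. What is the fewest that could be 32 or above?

Each value short of 32 is at most 31, costing at least 49 − 31 = 18 against the maximum total of 784.
We can afford to lose at most 784 − 750 = 34, so at most ⌊34/18⌋ = 1 fall short, and at least 15 are ≥ 32.
Exactly 15 works: 15 values at 49 and 1 at 31 total 766; lower one of the high values by 16 (still ≥ 32) to hit 750.

15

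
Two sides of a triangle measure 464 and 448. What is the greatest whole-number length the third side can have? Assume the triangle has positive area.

911

The third side must be less than 464 + 448 = 912.
The largest integer below 912 is 911.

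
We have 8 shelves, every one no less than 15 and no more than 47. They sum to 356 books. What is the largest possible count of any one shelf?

To make one shelf as large as possible, make the other 7 as small as possible.
The other 7 contribute at least 7 × 15 = 105, leaving at most 356 − 105 = 251.
But each shelf is capped at 47, so the maximum is 47.
Achievable: one at 47 and the other 7 totalling 309, which fits since 7 × 15 ≤ 309 ≤ 7 × 47.

47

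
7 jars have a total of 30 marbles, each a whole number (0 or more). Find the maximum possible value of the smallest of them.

The average is 30/7 < 5, so some value is ≤ 4.
Taking 5 copies of 4 and 2 copies of 5 gives exactly 30, so 4 is attained.

4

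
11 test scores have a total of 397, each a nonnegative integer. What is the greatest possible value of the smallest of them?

36

The 11 values sum to 397, so their minimum is at most ⌊397/11⌋ = 36.
Equality holds with 10 values of 36 and 1 value of 37.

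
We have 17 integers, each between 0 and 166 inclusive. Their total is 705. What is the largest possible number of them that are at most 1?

12

Each value at 1 or below falls at least 166 − 1 = 165 short of the ceiling 166.
The ceiling total is 17 × 166 = 2822, and we need 705, so at most ⌊(2822 − 705)/165⌋ = 12 can be that low.
k = 12 is achieved by 12 values at 1 and 5 at 166, total 842; lower one of the 166's by 137 (still > 1) to reach 705.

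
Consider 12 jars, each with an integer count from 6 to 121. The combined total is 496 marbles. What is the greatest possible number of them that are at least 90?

5

With k values at 90 or above and the rest at least 6, the sum is at least 72 + 84k.
Since the sum is 496, we need 84k ≤ 424, i.e. k ≤ 5.
k = 5 is achieved by 5 values at 90 and 7 at 6, total 492; add 4 to one value (staying below 90) to reach 496.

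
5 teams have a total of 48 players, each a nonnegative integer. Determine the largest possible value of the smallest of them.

If every one of the 5 were at least 10, the total would be at least 5 × 10 = 50 > 48.
Equality holds with 2 values of 9 and 3 values of 10.

9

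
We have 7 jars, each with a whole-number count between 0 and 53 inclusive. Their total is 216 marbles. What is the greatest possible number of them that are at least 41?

Suppose k of them are at least 41. Those contribute at least 41 each and the other 7 − k at least 0 each.
So the total is at least 41k + 0(7 − k) = 0 + 41k. This must be ≤ 216, giving k ≤ 5.
k = 5 is achieved by 5 values at 41 and 2 at 0, total 205; add 11 to one value (staying below 41) to reach 216.

5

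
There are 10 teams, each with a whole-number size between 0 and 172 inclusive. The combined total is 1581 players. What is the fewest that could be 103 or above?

9

Suppose at most 10 − j of them reach 103; then j values are ≤ 102 and the rest ≤ 172.
The total is then ≤ 102·j + 172·(10 − j) = 1720 − 70j. For this to be ≥ 1581 we need j ≤ 1, so at least 10 − 1 = 9 must reach 103.
Exactly 9 works: 9 values at 172 and 1 at 102 total 1650; lower one of the high values by 69 (still ≥ 103) to hit 1581.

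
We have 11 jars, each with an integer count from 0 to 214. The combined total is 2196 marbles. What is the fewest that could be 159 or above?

Suppose at most 11 − j of them reach 159; then j values are ≤ 158 and the rest ≤ 214.
The total is then ≤ 158·j + 214·(11 − j) = 2354 − 56j. For this to be ≥ 2196 we need j ≤ 2, so at least 11 − 2 = 9 must reach 159.
Exactly 9 works: 9 values at 214 and 2 at 158 total 2242; lower one of the high values by 46 (still ≥ 159) to hit 2196.

9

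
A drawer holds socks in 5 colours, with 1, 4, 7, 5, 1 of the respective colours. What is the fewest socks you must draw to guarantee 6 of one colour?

17

In the worst case you take as many as possible of each colour without reaching 6: 1 + 4 + 5 + 5 + 1 = 16.
The next one must give 6 of some colour, so 16 + 1 = 17.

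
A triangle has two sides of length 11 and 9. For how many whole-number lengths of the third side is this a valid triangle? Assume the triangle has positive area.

The triangle inequality gives |11 − 9| < c < 11 + 9, i.e. 2 < c < 20.
So c can be any integer from 3 to 19: 17 values.

17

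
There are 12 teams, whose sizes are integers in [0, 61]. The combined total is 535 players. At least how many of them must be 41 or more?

3

Each value short of 41 is at most 40, costing at least 61 − 40 = 21 against the maximum total of 732.
We can afford to lose at most 732 − 535 = 197, so at most ⌊197/21⌋ = 9 fall short, and at least 3 are ≥ 41.
Exactly 3 works: 3 values at 61 and 9 at 40 total 543; lower one of the high values by 8 (still ≥ 41) to hit 535.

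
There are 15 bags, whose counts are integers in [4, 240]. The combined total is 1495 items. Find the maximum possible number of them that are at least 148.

Suppose k of them are at least 148. Those contribute at least 148 each and the other 15 − k at least 4 each.
So the total is at least 148k + 4(15 − k) = 60 + 144k. This must be ≤ 1495, giving k ≤ 9.
k = 9 is achieved by 9 values at 148 and 6 at 4, total 1356; add 139 to one value (staying below 148) to reach 1495.

9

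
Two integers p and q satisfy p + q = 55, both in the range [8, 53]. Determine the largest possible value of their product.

For a fixed sum, the product pq is largest when p and q are as close as possible.
Taking p = 27 and q = 28 (both in [8, 53]) gives pq = 756.

756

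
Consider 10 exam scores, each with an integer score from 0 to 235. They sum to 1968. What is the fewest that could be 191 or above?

Each value short of 191 is at most 190, costing at least 235 − 190 = 45 against the maximum total of 2350.
We can afford to lose at most 2350 − 1968 = 382, so at most ⌊382/45⌋ = 8 fall short, and at least 2 are ≥ 191.
Exactly 2 works: 2 values at 235 and 8 at 190 total 1990; lower one of the high values by 22 (still ≥ 191) to hit 1968.

2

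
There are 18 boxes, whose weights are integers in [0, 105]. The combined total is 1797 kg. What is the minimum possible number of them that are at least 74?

16

Each value short of 74 is at most 73, costing at least 105 − 73 = 32 against the maximum total of 1890.
We can afford to lose at most 1890 − 1797 = 93, so at most ⌊93/32⌋ = 2 fall short, and at least 16 are ≥ 74.
Exactly 16 works: 16 values at 105 and 2 at 73 total 1826; lower one of the high values by 29 (still ≥ 74) to hit 1797.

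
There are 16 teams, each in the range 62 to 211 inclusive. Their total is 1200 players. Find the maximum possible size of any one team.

Maximizing one value means minimizing the remaining 15.
The other 15 contribute at least 15 × 62 = 930, leaving at most 1200 − 930 = 270.
But each team is capped at 211, so the maximum is 211.
Achievable: one at 211 and the other 15 totalling 989, which fits since 15 × 62 ≤ 989 ≤ 15 × 211.

211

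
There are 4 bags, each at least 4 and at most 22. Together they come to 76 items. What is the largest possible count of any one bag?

Maximizing one value means minimizing the remaining 3.
The other 3 contribute at least 3 × 4 = 12, leaving at most 76 − 12 = 64.
But each bag is capped at 22, so the maximum is 22.
Achievable: one at 22 and the other 3 totalling 54, which fits since 3 × 4 ≤ 54 ≤ 3 × 22.

22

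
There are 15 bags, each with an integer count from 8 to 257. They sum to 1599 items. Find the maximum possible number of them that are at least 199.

7

With k values at 199 or above and the rest at least 8, the sum is at least 120 + 191k.
Since the sum is 1599, we need 191k ≤ 1479, i.e. k ≤ 7.
k = 7 is achieved by 7 values at 199 and 8 at 8, total 1457; add 142 to one value (staying below 199) to reach 1599.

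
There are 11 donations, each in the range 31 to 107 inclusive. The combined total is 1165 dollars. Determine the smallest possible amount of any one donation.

Minimizing one value means maximizing the remaining 10.
The other 10 contribute at most 10 × 107 = 1070, leaving at least 1165 − 1070 = 95.
Since 95 ≥ 31, this is achievable: one at 95 and 10 at 107.

95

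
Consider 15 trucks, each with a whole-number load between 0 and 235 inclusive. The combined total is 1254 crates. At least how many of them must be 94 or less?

Let j be the number exceeding 94. Then the total is ≥ 95·j + 0·(15 − j) = 0 + 95j.
So 95j ≤ 1254 and j ≤ 13; hence at least 15 − 13 = 2 are ≤ 94.
Exactly 2 works: 2 values at 0 and 13 at 95 total 1235; raise one of the low values by 19 (still ≤ 94) to hit 1254.

2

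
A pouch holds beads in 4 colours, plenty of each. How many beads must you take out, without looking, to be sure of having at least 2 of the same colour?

5

You could draw 1 of every colour without reaching 2 of any — 4 in all.
One more forces 2 of some colour, so 4 + 1 = 5.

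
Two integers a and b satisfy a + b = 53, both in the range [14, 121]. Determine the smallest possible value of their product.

546

For a fixed sum, ab is smallest when a and b are as far apart as possible.
At the endpoint a = 14, b = 53 − 14 = 39, so ab = 14 × 39 = 546.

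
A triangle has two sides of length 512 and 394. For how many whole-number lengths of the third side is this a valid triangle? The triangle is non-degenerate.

787

The triangle inequality gives |512 − 394| < c < 512 + 394, i.e. 118 < c < 906.
So c can be any integer from 119 to 905: 787 values.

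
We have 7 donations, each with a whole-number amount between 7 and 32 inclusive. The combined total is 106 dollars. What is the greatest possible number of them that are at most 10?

Suppose k of them are at most 10. Those contribute at most 10 each and the rest at most 32 each.
So the total is at most 10k + 32(7 − k) = 224 − 22k. This must still be ≥ 106, so k ≤ 5.
k = 5 is achieved by 5 values at 10 and 2 at 32, total 114; lower one of the 32's by 8 (still > 10) to reach 106.

5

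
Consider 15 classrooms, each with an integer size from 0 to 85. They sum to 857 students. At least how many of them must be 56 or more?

2

Each value short of 56 is at most 55, costing at least 85 − 55 = 30 against the maximum total of 1275.
We can afford to lose at most 1275 − 857 = 418, so at most ⌊418/30⌋ = 13 fall short, and at least 2 are ≥ 56.
Exactly 2 works: 2 values at 85 and 13 at 55 total 885; lower one of the high values by 28 (still ≥ 56) to hit 857.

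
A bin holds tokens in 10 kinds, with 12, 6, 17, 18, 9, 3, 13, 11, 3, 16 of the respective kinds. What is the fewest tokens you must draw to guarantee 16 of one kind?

In the worst case you take as many as possible of each kind without reaching 16: 12 + 6 + 15 + 15 + 9 + 3 + 13 + 11 + 3 + 15 = 102.
The next one must give 16 of some kind, so 102 + 1 = 103.

103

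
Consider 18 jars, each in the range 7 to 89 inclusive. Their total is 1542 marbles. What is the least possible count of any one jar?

To make one jar as small as possible, make the other 17 as large as possible.
The other 17 contribute at most 17 × 89 = 1513, leaving at least 1542 − 1513 = 29.
Since 29 ≥ 7, this is achievable: one at 29 and 17 at 89.

29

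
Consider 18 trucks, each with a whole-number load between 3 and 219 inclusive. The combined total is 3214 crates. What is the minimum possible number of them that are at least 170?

4

Suppose at most 18 − j of them reach 170; then j values are ≤ 169 and the rest ≤ 219.
The total is then ≤ 169·j + 219·(18 − j) = 3942 − 50j. For this to be ≥ 3214 we need j ≤ 14, so at least 18 − 14 = 4 must reach 170.
Exactly 4 works: 4 values at 219 and 14 at 169 total 3242; lower one of the high values by 28 (still ≥ 170) to hit 3214.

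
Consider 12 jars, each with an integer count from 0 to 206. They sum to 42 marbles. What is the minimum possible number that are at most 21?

11

Each value above 21 is at least 22, contributing at least 22 − 0 = 22 above the floor 0.
The sum exceeds the floor total 0 by 42, so at most ⌊42/22⌋ = 1 exceed 21, and at least 11 are ≤ 21.
Exactly 11 works: 11 values at 0 and 1 at 22 total 22; raise one of the low values by 20 (still ≤ 21) to hit 42.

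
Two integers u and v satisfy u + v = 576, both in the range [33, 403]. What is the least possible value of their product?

69719

Since u + v is fixed, pushing one of them to its bound minimizes the product.
The extreme feasible split is u = 173, v = 403, giving uv = 69719.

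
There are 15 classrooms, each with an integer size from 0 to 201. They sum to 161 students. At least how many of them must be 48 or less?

Let j be the number exceeding 48. Then the total is ≥ 49·j + 0·(15 − j) = 0 + 49j.
So 49j ≤ 161 and j ≤ 3; hence at least 15 − 3 = 12 are ≤ 48.
Exactly 12 works: 12 values at 0 and 3 at 49 total 147; raise one of the low values by 14 (still ≤ 48) to hit 161.

12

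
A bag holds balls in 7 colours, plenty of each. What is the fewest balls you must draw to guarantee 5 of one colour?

29

In the worst case you draw 4 of each of the 7 colours: 7 × 4 = 28.
One more forces 5 of some colour, so 28 + 1 = 29.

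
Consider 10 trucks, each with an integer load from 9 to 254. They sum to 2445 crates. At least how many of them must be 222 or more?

If only k of them are at least 222, the other 10 − k are at most 221, so the total is at most k·254 + (10 − k)·221.
This must reach 2445, so k·254 + (10 − k)·221 ≥ 2445, giving k ≥ 8.
Exactly 8 works: 8 values at 254 and 2 at 221 total 2474; lower one of the high values by 29 (still ≥ 222) to hit 2445.

8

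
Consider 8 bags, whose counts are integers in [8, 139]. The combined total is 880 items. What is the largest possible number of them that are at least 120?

With k values at 120 or above and the rest at least 8, the sum is at least 64 + 112k.
Since the sum is 880, we need 112k ≤ 816, i.e. k ≤ 7.
k = 7 is achieved by 7 values at 120 and 1 at 8, total 848; add 32 to one value (staying below 120) to reach 880.

7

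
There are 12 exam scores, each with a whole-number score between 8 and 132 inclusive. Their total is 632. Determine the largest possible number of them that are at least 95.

6

With k values at 95 or above and the rest at least 8, the sum is at least 96 + 87k.
Since the sum is 632, we need 87k ≤ 536, i.e. k ≤ 6.
k = 6 is achieved by 6 values at 95 and 6 at 8, total 618; add 14 to one value (staying below 95) to reach 632.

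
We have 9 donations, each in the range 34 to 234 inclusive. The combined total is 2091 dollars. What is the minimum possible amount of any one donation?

219

To make one donation as small as possible, make the other 8 as large as possible.
The other 8 contribute at most 8 × 234 = 1872, leaving at least 2091 − 1872 = 219.
Since 219 ≥ 34, this is achievable: one at 219 and 8 at 234.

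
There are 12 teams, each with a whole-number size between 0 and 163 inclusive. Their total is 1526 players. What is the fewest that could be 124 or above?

If only k of them are at least 124, the other 12 − k are at most 123, so the total is at most k·163 + (12 − k)·123.
This must reach 1526, so k·163 + (12 − k)·123 ≥ 1526, giving k ≥ 2.
Exactly 2 works: 2 values at 163 and 10 at 123 total 1556; lower one of the high values by 30 (still ≥ 124) to hit 1526.

2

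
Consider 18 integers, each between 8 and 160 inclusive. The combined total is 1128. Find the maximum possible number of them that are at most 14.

Each value at 14 or below falls at least 160 − 14 = 146 short of the ceiling 160.
The ceiling total is 18 × 160 = 2880, and we need 1128, so at most ⌊(2880 − 1128)/146⌋ = 12 can be that low.
k = 12 is achieved by 12 values at 14 and 6 at 160, total 1128.

12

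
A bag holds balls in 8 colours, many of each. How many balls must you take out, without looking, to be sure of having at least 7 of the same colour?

You could draw 6 of every colour without reaching 7 of any — 48 in all.
One more forces 7 of some colour, so 48 + 1 = 49.

49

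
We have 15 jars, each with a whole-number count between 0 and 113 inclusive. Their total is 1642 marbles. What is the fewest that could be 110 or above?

2

If only k of them are at least 110, the other 15 − k are at most 109, so the total is at most k·113 + (15 − k)·109.
This must reach 1642, so k·113 + (15 − k)·109 ≥ 1642, giving k ≥ 2.
Exactly 2 works: 2 values at 113 and 13 at 109 total 1643; lower one of the high values by 1 (still ≥ 110) to hit 1642.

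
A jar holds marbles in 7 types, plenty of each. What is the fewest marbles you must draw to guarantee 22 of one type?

In the worst case you draw 21 of each of the 7 types: 7 × 21 = 147.
One more forces 22 of some type, so 147 + 1 = 148.

148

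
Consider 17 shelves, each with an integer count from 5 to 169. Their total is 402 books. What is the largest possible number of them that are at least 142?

Suppose k of them are at least 142. Those contribute at least 142 each and the other 17 − k at least 5 each.
So the total is at least 142k + 5(17 − k) = 85 + 137k. This must be ≤ 402, giving k ≤ 2.
k = 2 is achieved by 2 values at 142 and 15 at 5, total 359; add 43 to one value (staying below 142) to reach 402.

2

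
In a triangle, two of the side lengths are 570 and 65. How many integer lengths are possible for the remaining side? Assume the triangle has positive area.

The triangle inequality gives |570 − 65| < c < 570 + 65, i.e. 505 < c < 635.
So c can be any integer from 506 to 634: 129 values.

129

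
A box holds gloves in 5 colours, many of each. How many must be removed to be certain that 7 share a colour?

In the worst case you draw 6 of each of the 5 colours: 5 × 6 = 30.
One more forces 7 of some colour, so 30 + 1 = 31.

31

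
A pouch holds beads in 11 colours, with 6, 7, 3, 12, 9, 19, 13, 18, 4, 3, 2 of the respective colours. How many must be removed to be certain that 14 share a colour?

In the worst case you take as many as possible of each colour without reaching 14: 6 + 7 + 3 + 12 + 9 + 13 + 13 + 13 + 4 + 3 + 2 = 85.
The next one must give 14 of some colour, so 85 + 1 = 86.

86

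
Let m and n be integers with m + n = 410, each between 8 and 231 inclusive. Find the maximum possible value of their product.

42025

For a fixed sum, the product mn is largest when m and n are as close as possible.
Taking m = 205 and n = 205 (both in [8, 231]) gives mn = 42025.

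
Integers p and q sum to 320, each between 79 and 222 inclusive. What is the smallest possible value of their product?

21756

For a fixed sum, pq is smallest when p and q are as far apart as possible.
At the endpoint p = 98, q = 320 − 98 = 222, so pq = 98 × 222 = 21756.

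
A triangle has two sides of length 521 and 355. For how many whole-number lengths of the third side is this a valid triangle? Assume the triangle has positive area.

The triangle inequality gives |521 − 355| < c < 521 + 355, i.e. 166 < c < 876.
So c can be any integer from 167 to 875: 709 values.

709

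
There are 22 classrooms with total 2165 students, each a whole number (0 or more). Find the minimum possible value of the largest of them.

99

The average is 2165/22 > 98, so not all 22 can be 98 or less; the largest is ≥ 99.
Taking 13 copies of 98 and 9 copies of 99 gives exactly 2165, so 99 is attained.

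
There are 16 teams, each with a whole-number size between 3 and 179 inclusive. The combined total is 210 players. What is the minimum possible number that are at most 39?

Each value above 39 is at least 40, contributing at least 40 − 3 = 37 above the floor 3.
The sum exceeds the floor total 48 by 162, so at most ⌊162/37⌋ = 4 exceed 39, and at least 12 are ≤ 39.
Exactly 12 works: 12 values at 3 and 4 at 40 total 196; raise one of the low values by 14 (still ≤ 39) to hit 210.

12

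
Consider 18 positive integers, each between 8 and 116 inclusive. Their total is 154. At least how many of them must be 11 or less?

16

If only k of them are at most 11, the other 18 − k are at least 12, so the total is at least (18 − k)·12 + k·8.
This is ≤ 154, so (18 − k)·12 + 8k ≤ 154, which gives k ≥ 16.
Exactly 16 works: 16 values at 8 and 2 at 12 total 152; raise one of the low values by 2 (still ≤ 11) to hit 154.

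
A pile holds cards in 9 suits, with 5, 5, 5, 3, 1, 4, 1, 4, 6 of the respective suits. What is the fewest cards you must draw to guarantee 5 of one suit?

30

In the worst case you take as many as possible of each suit without reaching 5: 4 + 4 + 4 + 3 + 1 + 4 + 1 + 4 + 4 = 29.
The next one must give 5 of some suit, so 29 + 1 = 30.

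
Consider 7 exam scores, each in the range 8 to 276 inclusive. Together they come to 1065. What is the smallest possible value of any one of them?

8

To make one score as small as possible, make the other 6 as large as possible.
The other 6 can take up 6 × 276 = 1656 ≥ 1065 − 8, so one score can sit at its floor of 8.
Achievable: one at 8 and the other 6 totalling 1057, which fits since 6 × 8 ≤ 1057 ≤ 6 × 276.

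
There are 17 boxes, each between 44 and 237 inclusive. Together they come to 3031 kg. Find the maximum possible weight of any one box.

237

To make one box as large as possible, make the other 16 as small as possible.
The other 16 contribute at least 16 × 44 = 704, leaving at most 3031 − 704 = 2327.
But each box is capped at 237, so the maximum is 237.
Achievable: one at 237 and the other 16 totalling 2794, which fits since 16 × 44 ≤ 2794 ≤ 16 × 237.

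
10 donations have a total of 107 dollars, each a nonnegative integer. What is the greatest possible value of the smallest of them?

10

If every one of the 10 were at least 11, the total would be at least 10 × 11 = 110 > 107.
Achievable: 3 of them at 10 and 7 at 11 total 107.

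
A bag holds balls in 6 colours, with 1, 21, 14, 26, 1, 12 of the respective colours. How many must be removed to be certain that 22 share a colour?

In the worst case you take as many as possible of each colour without reaching 22: 1 + 21 + 14 + 21 + 1 + 12 = 70.
The next one must give 22 of some colour, so 70 + 1 = 71.

71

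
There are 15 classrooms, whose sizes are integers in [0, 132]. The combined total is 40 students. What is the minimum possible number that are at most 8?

11

If only k of them are at most 8, the other 15 − k are at least 9, so the total is at least (15 − k)·9 + k·0.
This is ≤ 40, so (15 − k)·9 + 0k ≤ 40, which gives k ≥ 11.
Exactly 11 works: 11 values at 0 and 4 at 9 total 36; raise one of the low values by 4 (still ≤ 8) to hit 40.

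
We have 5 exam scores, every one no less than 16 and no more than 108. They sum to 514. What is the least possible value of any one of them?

Minimizing one value means maximizing the remaining 4.
The other 4 contribute at most 4 × 108 = 432, leaving at least 514 − 432 = 82.
Since 82 ≥ 16, this is achievable: one at 82 and 4 at 108.

82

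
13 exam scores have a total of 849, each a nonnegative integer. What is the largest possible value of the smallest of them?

The 13 values sum to 849, so their minimum is at most ⌊849/13⌋ = 65.
Taking 9 copies of 65 and 4 copies of 66 gives exactly 849, so 65 is attained.

65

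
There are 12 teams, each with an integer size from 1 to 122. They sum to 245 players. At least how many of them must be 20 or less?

If only k of them are at most 20, the other 12 − k are at least 21, so the total is at least (12 − k)·21 + k·1.
This is ≤ 245, so (12 − k)·21 + 1k ≤ 245, which gives k ≥ 1.
Exactly 1 works: 1 value at 1 and 11 at 21 total 232; raise one of the low values by 13 (still ≤ 20) to hit 245.

1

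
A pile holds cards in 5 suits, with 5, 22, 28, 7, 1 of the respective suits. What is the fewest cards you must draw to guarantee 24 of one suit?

In the worst case you take as many as possible of each suit without reaching 24: 5 + 22 + 23 + 7 + 1 = 58.
The next one must give 24 of some suit, so 58 + 1 = 59.

59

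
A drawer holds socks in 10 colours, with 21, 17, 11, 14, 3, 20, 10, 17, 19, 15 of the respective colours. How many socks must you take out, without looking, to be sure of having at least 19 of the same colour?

In the worst case you take as many as possible of each colour without reaching 19: 18 + 17 + 11 + 14 + 3 + 18 + 10 + 17 + 18 + 15 = 141.
The next one must give 19 of some colour, so 141 + 1 = 142.

142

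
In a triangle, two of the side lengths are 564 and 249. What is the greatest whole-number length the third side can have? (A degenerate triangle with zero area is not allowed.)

812

The third side must be less than 564 + 249 = 813.
The largest integer below 813 is 812.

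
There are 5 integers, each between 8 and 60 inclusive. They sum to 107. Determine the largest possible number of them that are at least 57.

If k of the values are ≥ 57, the total is ≥ 57k + 8(5 − k).
Setting 57k + 8(5 − k) ≤ 107 gives 49k ≤ 67, so k ≤ 1.
k = 1 is achieved by 1 value at 57 and 4 at 8, total 89; add 18 to one value (staying below 57) to reach 107.

1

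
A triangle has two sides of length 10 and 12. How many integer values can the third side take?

19

The triangle inequality gives |10 − 12| < c < 10 + 12, i.e. 2 < c < 22.
So c can be any integer from 3 to 21: 19 values.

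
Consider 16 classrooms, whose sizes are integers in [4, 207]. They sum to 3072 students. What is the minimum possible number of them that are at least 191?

If only k of them are at least 191, the other 16 − k are at most 190, so the total is at most k·207 + (16 − k)·190.
This must reach 3072, so k·207 + (16 − k)·190 ≥ 3072, giving k ≥ 2.
Exactly 2 works: 2 values at 207 and 14 at 190 total 3074; lower one of the high values by 2 (still ≥ 191) to hit 3072.

2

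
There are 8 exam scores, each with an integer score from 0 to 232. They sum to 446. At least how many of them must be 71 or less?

2

Each value above 71 is at least 72, contributing at least 72 − 0 = 72 above the floor 0.
The sum exceeds the floor total 0 by 446, so at most ⌊446/72⌋ = 6 exceed 71, and at least 2 are ≤ 71.
Exactly 2 works: 2 values at 0 and 6 at 72 total 432; raise one of the low values by 14 (still ≤ 71) to hit 446.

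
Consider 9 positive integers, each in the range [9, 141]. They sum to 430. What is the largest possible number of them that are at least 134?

2

If k of the values are ≥ 134, the total is ≥ 134k + 9(9 − k).
Setting 134k + 9(9 − k) ≤ 430 gives 125k ≤ 349, so k ≤ 2.
k = 2 is achieved by 2 values at 134 and 7 at 9, total 331; add 99 to one value (staying below 134) to reach 430.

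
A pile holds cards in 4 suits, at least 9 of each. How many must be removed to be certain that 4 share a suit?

13

In the worst case you draw 3 of each of the 4 suits: 4 × 3 = 12.
One more forces 4 of some suit, so 12 + 1 = 13.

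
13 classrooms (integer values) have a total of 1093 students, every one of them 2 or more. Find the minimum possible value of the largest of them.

85

The average is 1093/13 > 84, so not all 13 can be 84 or less; the largest is ≥ 85.
Taking 12 copies of 84 and 1 copy of 85 gives exactly 1093, so 85 is attained.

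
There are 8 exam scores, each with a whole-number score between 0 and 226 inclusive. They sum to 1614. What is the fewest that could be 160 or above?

6

If only k of them are at least 160, the other 8 − k are at most 159, so the total is at most k·226 + (8 − k)·159.
This must reach 1614, so k·226 + (8 − k)·159 ≥ 1614, giving k ≥ 6.
Exactly 6 works: 6 values at 226 and 2 at 159 total 1674; lower one of the high values by 60 (still ≥ 160) to hit 1614.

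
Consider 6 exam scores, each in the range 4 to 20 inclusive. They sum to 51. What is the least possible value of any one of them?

Minimizing one value means maximizing the remaining 5.
The other 5 can take up 5 × 20 = 100 ≥ 51 − 4, so one score can sit at its floor of 4.
Achievable: one at 4 and the other 5 totalling 47, which fits since 5 × 4 ≤ 47 ≤ 5 × 20.

4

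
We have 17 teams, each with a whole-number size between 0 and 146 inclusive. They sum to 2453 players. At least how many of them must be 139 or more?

Suppose at most 17 − j of them reach 139; then j values are ≤ 138 and the rest ≤ 146.
The total is then ≤ 138·j + 146·(17 − j) = 2482 − 8j. For this to be ≥ 2453 we need j ≤ 3, so at least 17 − 3 = 14 must reach 139.
Exactly 14 works: 14 values at 146 and 3 at 138 total 2458; lower one of the high values by 5 (still ≥ 139) to hit 2453.

14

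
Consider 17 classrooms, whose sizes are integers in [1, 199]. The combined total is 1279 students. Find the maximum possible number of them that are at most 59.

Suppose k of them are at most 59. Those contribute at most 59 each and the rest at most 199 each.
So the total is at most 59k + 199(17 − k) = 3383 − 140k. This must still be ≥ 1279, so k ≤ 15.
k = 15 is achieved by 15 values at 59 and 2 at 199, total 1283; lower one of the 199's by 4 (still > 59) to reach 1279.

15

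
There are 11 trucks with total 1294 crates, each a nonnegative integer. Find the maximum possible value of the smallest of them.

117

The 11 values sum to 1294, so their minimum is at most ⌊1294/11⌋ = 117.
Taking 4 copies of 117 and 7 copies of 118 gives exactly 1294, so 117 is attained.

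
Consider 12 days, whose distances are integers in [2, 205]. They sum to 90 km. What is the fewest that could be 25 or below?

Each value above 25 is at least 26, contributing at least 26 − 2 = 24 above the floor 2.
The sum exceeds the floor total 24 by 66, so at most ⌊66/24⌋ = 2 exceed 25, and at least 10 are ≤ 25.
Exactly 10 works: 10 values at 2 and 2 at 26 total 72; raise one of the low values by 18 (still ≤ 25) to hit 90.

10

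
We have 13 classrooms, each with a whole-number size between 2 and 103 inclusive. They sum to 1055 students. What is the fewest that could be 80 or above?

2

Each value short of 80 is at most 79, costing at least 103 − 79 = 24 against the maximum total of 1339.
We can afford to lose at most 1339 − 1055 = 284, so at most ⌊284/24⌋ = 11 fall short, and at least 2 are ≥ 80.
Exactly 2 works: 2 values at 103 and 11 at 79 total 1075; lower one of the high values by 20 (still ≥ 80) to hit 1055.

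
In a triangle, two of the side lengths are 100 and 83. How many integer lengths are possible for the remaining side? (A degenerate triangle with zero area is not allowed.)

The triangle inequality gives |100 − 83| < c < 100 + 83, i.e. 17 < c < 183.
So c can be any integer from 18 to 182: 165 values.

165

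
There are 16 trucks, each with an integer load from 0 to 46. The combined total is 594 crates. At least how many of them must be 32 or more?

Suppose at most 16 − j of them reach 32; then j values are ≤ 31 and the rest ≤ 46.
The total is then ≤ 31·j + 46·(16 − j) = 736 − 15j. For this to be ≥ 594 we need j ≤ 9, so at least 16 − 9 = 7 must reach 32.
Exactly 7 works: 7 values at 46 and 9 at 31 total 601; lower one of the high values by 7 (still ≥ 32) to hit 594.

7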